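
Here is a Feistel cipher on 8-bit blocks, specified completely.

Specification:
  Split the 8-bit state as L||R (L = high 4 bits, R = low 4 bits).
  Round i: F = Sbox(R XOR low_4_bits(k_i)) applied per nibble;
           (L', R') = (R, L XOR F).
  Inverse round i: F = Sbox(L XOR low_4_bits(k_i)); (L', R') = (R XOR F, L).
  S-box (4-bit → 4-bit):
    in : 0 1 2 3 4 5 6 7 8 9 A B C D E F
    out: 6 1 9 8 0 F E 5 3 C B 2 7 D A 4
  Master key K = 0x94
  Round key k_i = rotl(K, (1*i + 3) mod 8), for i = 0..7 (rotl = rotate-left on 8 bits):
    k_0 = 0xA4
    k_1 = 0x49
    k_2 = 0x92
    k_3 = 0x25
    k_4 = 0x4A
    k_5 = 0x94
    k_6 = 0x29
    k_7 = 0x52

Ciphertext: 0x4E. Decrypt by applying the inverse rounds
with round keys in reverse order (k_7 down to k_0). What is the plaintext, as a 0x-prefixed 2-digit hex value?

0x21

s_0 = ciphertext = 0x4E
s_1 = InvRound(s_0, k_7) = 0x04
s_2 = InvRound(s_1, k_6) = 0x80
s_3 = InvRound(s_2, k_5) = 0x78
s_4 = InvRound(s_3, k_4) = 0x57
s_5 = InvRound(s_4, k_3) = 0x15
s_6 = InvRound(s_5, k_2) = 0xD1
s_7 = InvRound(s_6, k_1) = 0x1D
s_8 = InvRound(s_7, k_0) = 0x21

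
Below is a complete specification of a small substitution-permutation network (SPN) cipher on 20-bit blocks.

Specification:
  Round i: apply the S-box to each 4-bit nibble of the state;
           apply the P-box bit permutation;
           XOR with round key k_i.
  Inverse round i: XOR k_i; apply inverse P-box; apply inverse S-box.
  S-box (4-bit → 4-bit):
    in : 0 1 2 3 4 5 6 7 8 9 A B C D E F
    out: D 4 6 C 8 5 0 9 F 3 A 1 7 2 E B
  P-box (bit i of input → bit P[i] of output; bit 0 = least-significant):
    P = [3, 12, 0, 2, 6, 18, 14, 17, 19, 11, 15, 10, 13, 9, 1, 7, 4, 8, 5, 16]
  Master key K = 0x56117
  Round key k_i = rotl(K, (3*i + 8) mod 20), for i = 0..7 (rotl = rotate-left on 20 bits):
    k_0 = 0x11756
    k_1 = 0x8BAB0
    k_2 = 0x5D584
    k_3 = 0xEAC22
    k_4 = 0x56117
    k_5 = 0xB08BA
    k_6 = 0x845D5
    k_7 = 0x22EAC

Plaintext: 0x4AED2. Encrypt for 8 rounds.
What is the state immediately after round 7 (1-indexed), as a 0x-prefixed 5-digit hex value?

s_0 = plaintext = 0x4AED2
s_1 = Round(s_0, k_0) = 0x489D7
s_2 = Round(s_1, k_1) = 0x5903E
s_3 = Round(s_2, k_2) = 0xF23B1
s_4 = Round(s_3, k_3) = 0xF2B71
s_5 = Round(s_4, k_4) = 0xE6244
s_6 = Round(s_5, k_5) = 0x8819E
s_7 = Round(s_6, k_6) = 0xDF622
s_8 = Round(s_7, k_7) = 0x65D2D

0xDF622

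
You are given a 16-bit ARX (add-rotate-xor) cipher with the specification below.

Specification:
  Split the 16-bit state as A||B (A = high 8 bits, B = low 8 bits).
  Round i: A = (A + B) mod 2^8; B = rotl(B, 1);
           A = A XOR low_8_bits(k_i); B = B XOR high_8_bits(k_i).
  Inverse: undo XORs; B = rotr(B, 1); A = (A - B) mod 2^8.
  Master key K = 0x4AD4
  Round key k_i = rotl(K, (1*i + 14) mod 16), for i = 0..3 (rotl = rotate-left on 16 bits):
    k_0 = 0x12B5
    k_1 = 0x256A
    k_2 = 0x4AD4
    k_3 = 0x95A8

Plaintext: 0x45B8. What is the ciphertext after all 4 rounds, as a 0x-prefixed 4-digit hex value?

0x558E

s_0 = plaintext = 0x45B8
s_1 = Round(s_0, k_0) = 0x4863
s_2 = Round(s_1, k_1) = 0xC1E3
s_3 = Round(s_2, k_2) = 0x708D
s_4 = Round(s_3, k_3) = 0x558E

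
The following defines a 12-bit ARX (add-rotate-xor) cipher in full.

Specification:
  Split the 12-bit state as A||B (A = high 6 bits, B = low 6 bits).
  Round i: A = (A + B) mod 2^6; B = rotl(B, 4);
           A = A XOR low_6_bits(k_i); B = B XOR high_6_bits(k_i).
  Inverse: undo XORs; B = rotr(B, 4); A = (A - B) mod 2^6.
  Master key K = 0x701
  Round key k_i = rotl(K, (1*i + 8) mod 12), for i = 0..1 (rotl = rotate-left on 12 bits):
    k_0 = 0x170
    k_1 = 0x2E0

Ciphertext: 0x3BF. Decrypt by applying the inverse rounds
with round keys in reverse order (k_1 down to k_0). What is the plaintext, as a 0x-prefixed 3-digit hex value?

0x499

s_0 = ciphertext = 0x3BF
s_1 = InvRound(s_0, k_1) = 0x6D3
s_2 = InvRound(s_1, k_0) = 0x499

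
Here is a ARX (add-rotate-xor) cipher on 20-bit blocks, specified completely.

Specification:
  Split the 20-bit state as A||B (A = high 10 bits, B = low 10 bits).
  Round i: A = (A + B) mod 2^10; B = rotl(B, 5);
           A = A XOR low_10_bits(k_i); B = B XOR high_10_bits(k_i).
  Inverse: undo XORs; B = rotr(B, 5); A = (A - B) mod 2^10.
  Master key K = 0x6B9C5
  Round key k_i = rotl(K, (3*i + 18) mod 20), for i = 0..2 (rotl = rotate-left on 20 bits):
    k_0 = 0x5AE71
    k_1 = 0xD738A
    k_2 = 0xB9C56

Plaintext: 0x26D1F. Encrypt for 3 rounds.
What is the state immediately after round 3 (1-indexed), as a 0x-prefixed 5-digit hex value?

0x2EBFE

s_0 = plaintext = 0x26D1F
s_1 = Round(s_0, k_0) = 0xF2E83
s_2 = Round(s_1, k_1) = 0x71328
s_3 = Round(s_2, k_2) = 0x2EBFE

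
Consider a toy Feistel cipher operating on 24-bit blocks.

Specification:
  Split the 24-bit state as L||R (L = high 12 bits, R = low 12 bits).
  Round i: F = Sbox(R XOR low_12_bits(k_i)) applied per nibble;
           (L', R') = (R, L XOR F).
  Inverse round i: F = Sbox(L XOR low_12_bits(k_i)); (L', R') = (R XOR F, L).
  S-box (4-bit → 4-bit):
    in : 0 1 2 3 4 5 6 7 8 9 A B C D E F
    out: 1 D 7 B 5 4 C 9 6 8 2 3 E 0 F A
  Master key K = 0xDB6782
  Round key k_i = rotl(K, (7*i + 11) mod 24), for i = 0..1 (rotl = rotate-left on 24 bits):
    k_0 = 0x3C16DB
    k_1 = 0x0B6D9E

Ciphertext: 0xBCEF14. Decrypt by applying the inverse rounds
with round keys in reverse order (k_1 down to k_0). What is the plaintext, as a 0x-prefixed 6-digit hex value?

s_0 = ciphertext = 0xBCEF14
s_1 = InvRound(s_0, k_1) = 0x355BCE
s_2 = InvRound(s_1, k_0) = 0xFA1355

0xFA1355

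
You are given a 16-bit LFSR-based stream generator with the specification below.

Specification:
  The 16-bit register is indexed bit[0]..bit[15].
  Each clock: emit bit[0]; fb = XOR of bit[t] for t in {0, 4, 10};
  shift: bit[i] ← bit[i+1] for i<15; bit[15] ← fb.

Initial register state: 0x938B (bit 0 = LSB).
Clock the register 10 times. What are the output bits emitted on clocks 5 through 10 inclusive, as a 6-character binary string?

000111

reg_0 = 0x938B
clock 1: out=1, reg = 0xC9C5
clock 2: out=1, reg = 0xE4E2
clock 3: out=0, reg = 0xF271
clock 4: out=1, reg = 0x7938
clock 5: out=0, reg = 0xBC9C
clock 6: out=0, reg = 0x5E4E
clock 7: out=0, reg = 0xAF27
clock 8: out=1, reg = 0x5793
clock 9: out=1, reg = 0xABC9
clock 10: out=1, reg = 0xD5E4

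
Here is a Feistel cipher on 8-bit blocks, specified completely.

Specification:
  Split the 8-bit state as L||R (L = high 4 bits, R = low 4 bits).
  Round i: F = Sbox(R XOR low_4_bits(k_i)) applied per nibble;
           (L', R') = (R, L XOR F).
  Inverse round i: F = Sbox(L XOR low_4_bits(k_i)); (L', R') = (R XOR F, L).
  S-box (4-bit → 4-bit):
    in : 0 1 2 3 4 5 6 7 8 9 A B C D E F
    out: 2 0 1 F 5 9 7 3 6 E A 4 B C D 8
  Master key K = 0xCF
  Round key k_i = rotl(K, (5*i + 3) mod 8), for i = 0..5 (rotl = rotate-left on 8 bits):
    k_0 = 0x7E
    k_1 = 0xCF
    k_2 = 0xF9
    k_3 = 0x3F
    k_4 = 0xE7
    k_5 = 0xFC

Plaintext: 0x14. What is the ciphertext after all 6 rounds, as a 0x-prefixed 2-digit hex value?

0xE1

s_0 = plaintext = 0x14
s_1 = Round(s_0, k_0) = 0x4B
s_2 = Round(s_1, k_1) = 0xB1
s_3 = Round(s_2, k_2) = 0x1D
s_4 = Round(s_3, k_3) = 0xD0
s_5 = Round(s_4, k_4) = 0x0E
s_6 = Round(s_5, k_5) = 0xE1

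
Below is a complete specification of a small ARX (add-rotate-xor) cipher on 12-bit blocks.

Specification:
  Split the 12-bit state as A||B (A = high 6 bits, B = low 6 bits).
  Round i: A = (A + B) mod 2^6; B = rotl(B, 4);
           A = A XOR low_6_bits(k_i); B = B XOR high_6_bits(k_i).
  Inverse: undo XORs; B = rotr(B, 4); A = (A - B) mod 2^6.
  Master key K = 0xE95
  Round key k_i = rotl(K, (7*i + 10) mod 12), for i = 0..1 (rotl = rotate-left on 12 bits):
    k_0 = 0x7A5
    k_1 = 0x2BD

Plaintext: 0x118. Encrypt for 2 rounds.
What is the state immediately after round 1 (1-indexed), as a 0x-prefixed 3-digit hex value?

0xE58

s_0 = plaintext = 0x118
s_1 = Round(s_0, k_0) = 0xE58
s_2 = Round(s_1, k_1) = 0xB0C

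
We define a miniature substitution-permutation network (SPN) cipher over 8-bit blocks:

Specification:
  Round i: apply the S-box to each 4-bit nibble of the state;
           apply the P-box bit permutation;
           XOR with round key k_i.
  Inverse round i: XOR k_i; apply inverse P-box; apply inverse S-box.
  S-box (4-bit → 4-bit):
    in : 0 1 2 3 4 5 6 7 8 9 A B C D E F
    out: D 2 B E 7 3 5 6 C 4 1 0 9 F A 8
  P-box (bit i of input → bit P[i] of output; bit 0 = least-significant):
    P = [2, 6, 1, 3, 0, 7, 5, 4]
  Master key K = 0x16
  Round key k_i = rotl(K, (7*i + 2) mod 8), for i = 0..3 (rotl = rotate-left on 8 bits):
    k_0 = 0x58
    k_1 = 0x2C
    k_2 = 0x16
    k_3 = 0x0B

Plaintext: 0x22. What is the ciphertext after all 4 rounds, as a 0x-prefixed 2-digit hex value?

s_0 = plaintext = 0x22
s_1 = Round(s_0, k_0) = 0x85
s_2 = Round(s_1, k_1) = 0x58
s_3 = Round(s_2, k_2) = 0x9D
s_4 = Round(s_3, k_3) = 0x65

0x65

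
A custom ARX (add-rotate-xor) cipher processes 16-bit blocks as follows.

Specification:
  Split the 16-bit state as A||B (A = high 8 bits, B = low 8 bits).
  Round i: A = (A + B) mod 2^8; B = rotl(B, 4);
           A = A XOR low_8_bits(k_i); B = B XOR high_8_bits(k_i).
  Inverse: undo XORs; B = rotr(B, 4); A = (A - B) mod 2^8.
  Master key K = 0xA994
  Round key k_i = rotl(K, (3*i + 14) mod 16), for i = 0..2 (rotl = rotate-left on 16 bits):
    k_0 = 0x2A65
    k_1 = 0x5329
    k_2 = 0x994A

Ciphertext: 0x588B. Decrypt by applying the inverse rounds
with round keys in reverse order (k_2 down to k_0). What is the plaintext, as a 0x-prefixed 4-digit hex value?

0x04D0

s_0 = ciphertext = 0x588B
s_1 = InvRound(s_0, k_2) = 0xF121
s_2 = InvRound(s_1, k_1) = 0xB127
s_3 = InvRound(s_2, k_0) = 0x04D0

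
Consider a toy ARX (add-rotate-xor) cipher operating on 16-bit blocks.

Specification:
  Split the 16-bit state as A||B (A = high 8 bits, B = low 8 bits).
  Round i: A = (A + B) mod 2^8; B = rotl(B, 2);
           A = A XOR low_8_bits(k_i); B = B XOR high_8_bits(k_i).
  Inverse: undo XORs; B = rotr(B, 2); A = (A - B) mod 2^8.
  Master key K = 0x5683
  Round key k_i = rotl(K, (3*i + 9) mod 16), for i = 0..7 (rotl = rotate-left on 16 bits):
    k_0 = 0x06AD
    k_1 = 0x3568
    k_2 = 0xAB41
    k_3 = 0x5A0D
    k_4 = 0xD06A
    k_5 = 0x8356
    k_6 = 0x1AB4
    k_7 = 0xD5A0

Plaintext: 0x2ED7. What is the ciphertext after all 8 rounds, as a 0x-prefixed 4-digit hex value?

0x6740

s_0 = plaintext = 0x2ED7
s_1 = Round(s_0, k_0) = 0xA859
s_2 = Round(s_1, k_1) = 0x6950
s_3 = Round(s_2, k_2) = 0xF8EA
s_4 = Round(s_3, k_3) = 0xEFF1
s_5 = Round(s_4, k_4) = 0x8A17
s_6 = Round(s_5, k_5) = 0xF7DF
s_7 = Round(s_6, k_6) = 0x6265
s_8 = Round(s_7, k_7) = 0x6740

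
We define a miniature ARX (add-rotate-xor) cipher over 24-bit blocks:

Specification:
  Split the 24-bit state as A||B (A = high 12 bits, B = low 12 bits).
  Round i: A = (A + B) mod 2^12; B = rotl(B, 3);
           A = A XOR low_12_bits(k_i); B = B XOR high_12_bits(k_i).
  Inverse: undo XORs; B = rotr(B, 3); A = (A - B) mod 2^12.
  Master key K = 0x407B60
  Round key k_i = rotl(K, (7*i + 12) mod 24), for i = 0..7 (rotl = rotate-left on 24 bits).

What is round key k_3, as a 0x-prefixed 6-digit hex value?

K = 0x407B60
k_0 = rotl(K, (7*0+12) mod 24) = rotl(K, 12) = 0xB60407
k_1 = rotl(K, (7*1+12) mod 24) = rotl(K, 19) = 0x0203DB
k_2 = rotl(K, (7*2+12) mod 24) = rotl(K, 2) = 0x01ED81
k_3 = rotl(K, (7*3+12) mod 24) = rotl(K, 9) = 0xF6C080

0xF6C080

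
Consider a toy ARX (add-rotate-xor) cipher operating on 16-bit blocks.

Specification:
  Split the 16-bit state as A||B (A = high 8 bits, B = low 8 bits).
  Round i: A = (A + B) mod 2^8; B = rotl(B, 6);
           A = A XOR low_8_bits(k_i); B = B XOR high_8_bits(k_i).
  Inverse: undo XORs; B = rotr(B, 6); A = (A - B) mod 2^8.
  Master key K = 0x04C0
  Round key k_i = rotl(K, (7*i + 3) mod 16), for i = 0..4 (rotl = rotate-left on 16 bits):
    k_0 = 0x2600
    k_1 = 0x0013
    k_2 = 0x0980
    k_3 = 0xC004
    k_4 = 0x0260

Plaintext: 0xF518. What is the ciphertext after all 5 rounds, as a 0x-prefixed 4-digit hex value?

s_0 = plaintext = 0xF518
s_1 = Round(s_0, k_0) = 0x0D20
s_2 = Round(s_1, k_1) = 0x3E08
s_3 = Round(s_2, k_2) = 0xC60B
s_4 = Round(s_3, k_3) = 0xD502
s_5 = Round(s_4, k_4) = 0xB782

0xB782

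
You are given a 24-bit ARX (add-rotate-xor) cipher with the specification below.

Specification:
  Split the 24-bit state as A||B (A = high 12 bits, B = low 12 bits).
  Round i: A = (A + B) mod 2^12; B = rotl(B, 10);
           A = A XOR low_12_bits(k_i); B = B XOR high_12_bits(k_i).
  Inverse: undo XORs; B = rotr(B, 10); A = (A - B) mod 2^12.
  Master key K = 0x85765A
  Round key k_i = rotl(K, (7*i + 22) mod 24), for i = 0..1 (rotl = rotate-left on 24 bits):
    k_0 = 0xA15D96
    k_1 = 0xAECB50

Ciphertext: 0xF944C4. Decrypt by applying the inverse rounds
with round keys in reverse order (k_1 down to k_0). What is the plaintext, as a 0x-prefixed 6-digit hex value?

0x6DFAD8

s_0 = ciphertext = 0xF944C4
s_1 = InvRound(s_0, k_1) = 0xC218A3
s_2 = InvRound(s_1, k_0) = 0x6DFAD8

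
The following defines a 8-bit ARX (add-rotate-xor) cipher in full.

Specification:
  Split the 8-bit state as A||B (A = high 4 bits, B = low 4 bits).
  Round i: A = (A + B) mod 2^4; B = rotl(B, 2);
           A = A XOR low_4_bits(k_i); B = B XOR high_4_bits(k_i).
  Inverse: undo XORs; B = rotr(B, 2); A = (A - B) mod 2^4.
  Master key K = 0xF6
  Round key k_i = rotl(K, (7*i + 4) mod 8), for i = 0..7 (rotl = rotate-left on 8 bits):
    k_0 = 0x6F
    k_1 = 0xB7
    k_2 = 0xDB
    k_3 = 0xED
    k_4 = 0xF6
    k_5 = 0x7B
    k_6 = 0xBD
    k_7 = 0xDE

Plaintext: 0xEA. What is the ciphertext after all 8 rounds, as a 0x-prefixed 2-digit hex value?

0x9A

s_0 = plaintext = 0xEA
s_1 = Round(s_0, k_0) = 0x7C
s_2 = Round(s_1, k_1) = 0x48
s_3 = Round(s_2, k_2) = 0x7F
s_4 = Round(s_3, k_3) = 0xB1
s_5 = Round(s_4, k_4) = 0xAB
s_6 = Round(s_5, k_5) = 0xE9
s_7 = Round(s_6, k_6) = 0xAD
s_8 = Round(s_7, k_7) = 0x9A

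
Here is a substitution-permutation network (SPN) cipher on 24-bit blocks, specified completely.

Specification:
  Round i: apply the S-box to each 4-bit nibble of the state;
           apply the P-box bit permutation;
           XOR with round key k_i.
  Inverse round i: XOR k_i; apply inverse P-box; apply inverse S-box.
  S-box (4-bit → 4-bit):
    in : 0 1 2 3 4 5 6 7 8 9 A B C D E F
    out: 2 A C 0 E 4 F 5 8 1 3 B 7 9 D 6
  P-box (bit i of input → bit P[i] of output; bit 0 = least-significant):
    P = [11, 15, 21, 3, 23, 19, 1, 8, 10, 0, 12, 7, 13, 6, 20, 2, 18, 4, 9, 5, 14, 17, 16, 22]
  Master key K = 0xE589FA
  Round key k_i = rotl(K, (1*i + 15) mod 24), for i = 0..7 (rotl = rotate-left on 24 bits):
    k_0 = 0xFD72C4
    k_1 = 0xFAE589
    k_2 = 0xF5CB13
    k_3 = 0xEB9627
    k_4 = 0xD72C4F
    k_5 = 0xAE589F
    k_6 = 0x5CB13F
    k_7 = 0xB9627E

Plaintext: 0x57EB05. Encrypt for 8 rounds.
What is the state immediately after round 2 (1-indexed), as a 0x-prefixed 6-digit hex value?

0xE13412

s_0 = plaintext = 0x57EB05
s_1 = Round(s_0, k_0) = 0xC05441
s_2 = Round(s_1, k_1) = 0xE13412
s_3 = Round(s_2, k_2) = 0x9C9AAA
s_4 = Round(s_3, k_3) = 0x677836
s_5 = Round(s_4, k_4) = 0xA0C6C7
s_6 = Round(s_5, k_5) = 0x14244C
s_7 = Round(s_6, k_6) = 0x262A88
s_8 = Round(s_7, k_7) = 0xEC6543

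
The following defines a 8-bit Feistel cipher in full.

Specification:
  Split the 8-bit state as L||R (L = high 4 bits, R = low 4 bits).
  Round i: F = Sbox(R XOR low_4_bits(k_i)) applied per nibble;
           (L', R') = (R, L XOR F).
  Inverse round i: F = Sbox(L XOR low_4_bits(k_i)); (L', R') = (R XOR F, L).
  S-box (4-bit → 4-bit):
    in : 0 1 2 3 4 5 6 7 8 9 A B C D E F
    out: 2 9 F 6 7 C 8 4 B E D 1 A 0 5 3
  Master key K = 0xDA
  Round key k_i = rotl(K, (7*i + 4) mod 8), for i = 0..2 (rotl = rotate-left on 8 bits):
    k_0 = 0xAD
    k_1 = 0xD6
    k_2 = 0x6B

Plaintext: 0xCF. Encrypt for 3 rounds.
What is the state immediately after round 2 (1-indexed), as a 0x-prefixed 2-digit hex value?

s_0 = plaintext = 0xCF
s_1 = Round(s_0, k_0) = 0xF3
s_2 = Round(s_1, k_1) = 0x33
s_3 = Round(s_2, k_2) = 0x38

0x33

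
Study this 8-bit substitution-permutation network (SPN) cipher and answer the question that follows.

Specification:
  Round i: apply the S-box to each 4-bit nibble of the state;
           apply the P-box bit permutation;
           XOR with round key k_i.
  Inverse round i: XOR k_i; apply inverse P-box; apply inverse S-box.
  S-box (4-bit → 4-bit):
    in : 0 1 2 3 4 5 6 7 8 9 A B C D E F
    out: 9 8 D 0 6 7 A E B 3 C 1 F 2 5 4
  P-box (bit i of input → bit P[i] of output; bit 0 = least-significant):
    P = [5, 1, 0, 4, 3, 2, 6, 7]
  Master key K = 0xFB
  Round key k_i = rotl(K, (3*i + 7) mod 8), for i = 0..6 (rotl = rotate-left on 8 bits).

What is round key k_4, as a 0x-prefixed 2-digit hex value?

K = 0xFB
k_0 = rotl(K, (3*0+7) mod 8) = rotl(K, 7) = 0xFD
k_1 = rotl(K, (3*1+7) mod 8) = rotl(K, 2) = 0xEF
k_2 = rotl(K, (3*2+7) mod 8) = rotl(K, 5) = 0x7F
k_3 = rotl(K, (3*3+7) mod 8) = rotl(K, 0) = 0xFB
k_4 = rotl(K, (3*4+7) mod 8) = rotl(K, 3) = 0xDF

0xDF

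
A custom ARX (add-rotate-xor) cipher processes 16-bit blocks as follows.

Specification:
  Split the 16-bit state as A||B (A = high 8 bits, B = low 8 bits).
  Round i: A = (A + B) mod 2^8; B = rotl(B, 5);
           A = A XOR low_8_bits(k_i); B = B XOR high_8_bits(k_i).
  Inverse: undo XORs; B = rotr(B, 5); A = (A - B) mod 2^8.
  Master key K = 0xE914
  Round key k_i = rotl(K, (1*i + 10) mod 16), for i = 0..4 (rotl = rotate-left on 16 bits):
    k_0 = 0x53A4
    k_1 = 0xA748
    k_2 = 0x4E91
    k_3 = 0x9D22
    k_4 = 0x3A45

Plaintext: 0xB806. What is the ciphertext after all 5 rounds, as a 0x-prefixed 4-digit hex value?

s_0 = plaintext = 0xB806
s_1 = Round(s_0, k_0) = 0x1A93
s_2 = Round(s_1, k_1) = 0xE5D5
s_3 = Round(s_2, k_2) = 0x2BF4
s_4 = Round(s_3, k_3) = 0x3D03
s_5 = Round(s_4, k_4) = 0x055A

0x055A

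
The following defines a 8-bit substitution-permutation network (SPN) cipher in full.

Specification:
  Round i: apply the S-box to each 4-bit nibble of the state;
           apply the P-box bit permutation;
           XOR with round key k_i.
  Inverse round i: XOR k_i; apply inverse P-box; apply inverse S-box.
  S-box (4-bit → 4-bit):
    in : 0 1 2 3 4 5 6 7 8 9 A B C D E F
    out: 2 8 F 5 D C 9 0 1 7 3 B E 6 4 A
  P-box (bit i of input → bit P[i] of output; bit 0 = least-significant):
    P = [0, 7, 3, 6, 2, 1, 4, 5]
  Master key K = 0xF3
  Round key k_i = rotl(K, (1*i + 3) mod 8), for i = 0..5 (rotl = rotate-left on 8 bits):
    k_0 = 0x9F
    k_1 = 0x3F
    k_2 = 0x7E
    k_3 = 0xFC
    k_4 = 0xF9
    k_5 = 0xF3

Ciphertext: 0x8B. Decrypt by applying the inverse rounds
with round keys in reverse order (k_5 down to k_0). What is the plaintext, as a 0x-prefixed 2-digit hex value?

0x4E

s_0 = ciphertext = 0x8B
s_1 = InvRound(s_0, k_5) = 0x55
s_2 = InvRound(s_1, k_4) = 0x6D
s_3 = InvRound(s_2, k_3) = 0xEA
s_4 = InvRound(s_3, k_2) = 0x30
s_5 = InvRound(s_4, k_1) = 0xA3
s_6 = InvRound(s_5, k_0) = 0x4E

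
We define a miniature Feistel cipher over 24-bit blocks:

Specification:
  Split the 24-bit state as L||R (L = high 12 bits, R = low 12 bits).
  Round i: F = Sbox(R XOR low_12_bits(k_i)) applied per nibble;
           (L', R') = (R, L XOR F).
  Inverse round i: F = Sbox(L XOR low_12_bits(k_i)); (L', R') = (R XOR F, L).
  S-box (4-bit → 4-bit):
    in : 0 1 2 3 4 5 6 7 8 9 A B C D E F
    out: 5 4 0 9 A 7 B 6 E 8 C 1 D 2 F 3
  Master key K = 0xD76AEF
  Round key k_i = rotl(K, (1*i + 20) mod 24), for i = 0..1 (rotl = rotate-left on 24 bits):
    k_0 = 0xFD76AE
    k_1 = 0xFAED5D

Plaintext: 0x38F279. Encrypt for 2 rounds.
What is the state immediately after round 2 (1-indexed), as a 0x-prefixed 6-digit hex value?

0x9A9843

s_0 = plaintext = 0x38F279
s_1 = Round(s_0, k_0) = 0x2799A9
s_2 = Round(s_1, k_1) = 0x9A9843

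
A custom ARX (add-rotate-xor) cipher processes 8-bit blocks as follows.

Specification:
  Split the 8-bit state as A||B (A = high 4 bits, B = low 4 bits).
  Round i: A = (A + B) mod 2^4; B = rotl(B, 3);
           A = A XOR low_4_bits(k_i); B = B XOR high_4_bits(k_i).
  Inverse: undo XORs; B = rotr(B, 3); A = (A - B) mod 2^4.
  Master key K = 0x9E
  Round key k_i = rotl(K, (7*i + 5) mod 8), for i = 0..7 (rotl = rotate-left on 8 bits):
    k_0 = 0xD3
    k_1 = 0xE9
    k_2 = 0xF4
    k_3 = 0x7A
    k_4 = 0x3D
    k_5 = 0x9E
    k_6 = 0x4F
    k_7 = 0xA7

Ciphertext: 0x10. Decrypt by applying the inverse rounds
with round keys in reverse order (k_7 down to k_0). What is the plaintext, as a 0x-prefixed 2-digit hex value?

s_0 = ciphertext = 0x10
s_1 = InvRound(s_0, k_7) = 0x15
s_2 = InvRound(s_1, k_6) = 0xC2
s_3 = InvRound(s_2, k_5) = 0xB7
s_4 = InvRound(s_3, k_4) = 0xE8
s_5 = InvRound(s_4, k_3) = 0x5F
s_6 = InvRound(s_5, k_2) = 0x10
s_7 = InvRound(s_6, k_1) = 0xBD
s_8 = InvRound(s_7, k_0) = 0x80

0x80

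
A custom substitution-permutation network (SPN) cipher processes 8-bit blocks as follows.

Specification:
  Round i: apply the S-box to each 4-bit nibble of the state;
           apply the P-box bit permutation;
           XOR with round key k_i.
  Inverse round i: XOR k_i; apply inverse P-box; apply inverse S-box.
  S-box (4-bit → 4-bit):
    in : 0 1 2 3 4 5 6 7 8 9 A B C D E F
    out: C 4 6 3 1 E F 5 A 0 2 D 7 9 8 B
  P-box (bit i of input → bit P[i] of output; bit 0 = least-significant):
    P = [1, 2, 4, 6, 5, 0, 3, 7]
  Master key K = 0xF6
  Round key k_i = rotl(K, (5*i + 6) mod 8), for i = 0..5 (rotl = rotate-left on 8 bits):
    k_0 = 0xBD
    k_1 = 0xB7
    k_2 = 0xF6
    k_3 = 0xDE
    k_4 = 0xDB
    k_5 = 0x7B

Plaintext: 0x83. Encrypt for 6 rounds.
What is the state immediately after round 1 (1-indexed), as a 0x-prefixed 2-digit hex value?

s_0 = plaintext = 0x83
s_1 = Round(s_0, k_0) = 0x3A
s_2 = Round(s_1, k_1) = 0x92
s_3 = Round(s_2, k_2) = 0xE2
s_4 = Round(s_3, k_3) = 0x4A
s_5 = Round(s_4, k_4) = 0xFF
s_6 = Round(s_5, k_5) = 0x9C

0x3A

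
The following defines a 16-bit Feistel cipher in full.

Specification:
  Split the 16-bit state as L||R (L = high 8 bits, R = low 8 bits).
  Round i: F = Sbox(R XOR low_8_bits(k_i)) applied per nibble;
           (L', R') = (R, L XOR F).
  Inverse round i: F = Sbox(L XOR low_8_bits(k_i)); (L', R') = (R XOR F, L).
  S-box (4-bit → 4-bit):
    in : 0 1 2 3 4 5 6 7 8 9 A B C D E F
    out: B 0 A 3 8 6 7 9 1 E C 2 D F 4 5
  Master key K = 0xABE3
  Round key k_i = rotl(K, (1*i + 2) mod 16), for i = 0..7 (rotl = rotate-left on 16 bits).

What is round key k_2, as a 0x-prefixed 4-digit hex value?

K = 0xABE3
k_0 = rotl(K, (1*0+2) mod 16) = rotl(K, 2) = 0xAF8E
k_1 = rotl(K, (1*1+2) mod 16) = rotl(K, 3) = 0x5F1D
k_2 = rotl(K, (1*2+2) mod 16) = rotl(K, 4) = 0xBE3A

0xBE3A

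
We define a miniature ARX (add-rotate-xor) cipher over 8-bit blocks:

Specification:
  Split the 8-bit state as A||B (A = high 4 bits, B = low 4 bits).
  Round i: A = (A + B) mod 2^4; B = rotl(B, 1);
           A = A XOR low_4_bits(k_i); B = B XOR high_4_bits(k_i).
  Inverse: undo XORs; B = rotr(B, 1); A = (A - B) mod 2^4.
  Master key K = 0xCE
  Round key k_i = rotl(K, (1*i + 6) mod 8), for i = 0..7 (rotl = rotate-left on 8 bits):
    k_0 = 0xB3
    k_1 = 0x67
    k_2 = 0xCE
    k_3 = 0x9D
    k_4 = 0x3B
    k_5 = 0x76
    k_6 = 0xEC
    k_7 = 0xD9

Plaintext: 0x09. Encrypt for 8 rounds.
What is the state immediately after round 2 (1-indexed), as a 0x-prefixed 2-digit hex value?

s_0 = plaintext = 0x09
s_1 = Round(s_0, k_0) = 0xA8
s_2 = Round(s_1, k_1) = 0x57
s_3 = Round(s_2, k_2) = 0x22
s_4 = Round(s_3, k_3) = 0x9D
s_5 = Round(s_4, k_4) = 0xD8
s_6 = Round(s_5, k_5) = 0x36
s_7 = Round(s_6, k_6) = 0x52
s_8 = Round(s_7, k_7) = 0xE9

0x57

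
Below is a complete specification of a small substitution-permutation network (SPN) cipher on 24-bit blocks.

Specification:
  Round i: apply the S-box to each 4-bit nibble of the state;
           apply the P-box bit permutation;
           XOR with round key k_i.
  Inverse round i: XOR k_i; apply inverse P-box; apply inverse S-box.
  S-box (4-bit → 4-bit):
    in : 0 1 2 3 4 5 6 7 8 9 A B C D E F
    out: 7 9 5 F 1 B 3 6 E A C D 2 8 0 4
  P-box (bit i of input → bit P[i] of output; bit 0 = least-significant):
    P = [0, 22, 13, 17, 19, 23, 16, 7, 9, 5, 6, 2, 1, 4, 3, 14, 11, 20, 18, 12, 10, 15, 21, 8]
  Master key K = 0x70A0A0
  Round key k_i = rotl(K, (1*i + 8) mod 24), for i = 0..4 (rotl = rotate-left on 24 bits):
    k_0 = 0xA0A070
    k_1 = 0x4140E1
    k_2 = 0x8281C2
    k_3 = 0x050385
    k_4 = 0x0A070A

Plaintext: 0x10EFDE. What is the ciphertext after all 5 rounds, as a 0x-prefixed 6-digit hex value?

0x111D9F

s_0 = plaintext = 0x10EFDE
s_1 = Round(s_0, k_0) = 0xB4ADB0
s_2 = Round(s_1, k_1) = 0x282D6C
s_3 = Round(s_2, k_2) = 0x7E95CC
s_4 = Round(s_3, k_3) = 0xE5C1B1
s_5 = Round(s_4, k_4) = 0x111D9F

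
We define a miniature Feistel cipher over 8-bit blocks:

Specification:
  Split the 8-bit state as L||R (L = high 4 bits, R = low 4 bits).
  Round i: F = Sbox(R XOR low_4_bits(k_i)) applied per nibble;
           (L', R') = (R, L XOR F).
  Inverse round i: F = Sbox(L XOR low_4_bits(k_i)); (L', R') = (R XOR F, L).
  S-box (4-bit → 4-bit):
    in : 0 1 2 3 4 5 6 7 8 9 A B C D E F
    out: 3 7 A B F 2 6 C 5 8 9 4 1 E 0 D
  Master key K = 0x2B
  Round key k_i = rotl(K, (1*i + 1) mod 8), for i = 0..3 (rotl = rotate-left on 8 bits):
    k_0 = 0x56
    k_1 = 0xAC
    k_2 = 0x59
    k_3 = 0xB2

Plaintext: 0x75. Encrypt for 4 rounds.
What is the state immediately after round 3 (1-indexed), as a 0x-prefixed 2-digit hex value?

s_0 = plaintext = 0x75
s_1 = Round(s_0, k_0) = 0x5C
s_2 = Round(s_1, k_1) = 0xC6
s_3 = Round(s_2, k_2) = 0x61
s_4 = Round(s_3, k_3) = 0x1D

0x61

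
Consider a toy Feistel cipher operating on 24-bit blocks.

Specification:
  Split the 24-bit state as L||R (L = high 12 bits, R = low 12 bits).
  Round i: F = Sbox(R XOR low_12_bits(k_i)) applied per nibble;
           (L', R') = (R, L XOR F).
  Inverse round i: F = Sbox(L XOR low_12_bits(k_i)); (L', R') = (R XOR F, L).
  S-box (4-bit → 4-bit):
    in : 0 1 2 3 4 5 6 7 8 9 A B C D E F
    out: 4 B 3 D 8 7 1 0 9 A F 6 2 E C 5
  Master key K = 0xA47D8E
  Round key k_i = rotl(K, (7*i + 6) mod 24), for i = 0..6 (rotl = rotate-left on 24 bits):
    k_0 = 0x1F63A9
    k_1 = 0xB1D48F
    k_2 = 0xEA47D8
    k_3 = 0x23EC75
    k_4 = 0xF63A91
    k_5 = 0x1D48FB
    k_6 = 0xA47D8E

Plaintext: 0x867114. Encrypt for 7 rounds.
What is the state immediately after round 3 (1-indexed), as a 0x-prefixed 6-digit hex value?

0x485677

s_0 = plaintext = 0x867114
s_1 = Round(s_0, k_0) = 0x114B09
s_2 = Round(s_1, k_1) = 0xB09485
s_3 = Round(s_2, k_2) = 0x485677
s_4 = Round(s_3, k_3) = 0x677BC6
s_5 = Round(s_4, k_4) = 0xBC6D07
s_6 = Round(s_5, k_5) = 0xD07C94
s_7 = Round(s_6, k_6) = 0xC946B8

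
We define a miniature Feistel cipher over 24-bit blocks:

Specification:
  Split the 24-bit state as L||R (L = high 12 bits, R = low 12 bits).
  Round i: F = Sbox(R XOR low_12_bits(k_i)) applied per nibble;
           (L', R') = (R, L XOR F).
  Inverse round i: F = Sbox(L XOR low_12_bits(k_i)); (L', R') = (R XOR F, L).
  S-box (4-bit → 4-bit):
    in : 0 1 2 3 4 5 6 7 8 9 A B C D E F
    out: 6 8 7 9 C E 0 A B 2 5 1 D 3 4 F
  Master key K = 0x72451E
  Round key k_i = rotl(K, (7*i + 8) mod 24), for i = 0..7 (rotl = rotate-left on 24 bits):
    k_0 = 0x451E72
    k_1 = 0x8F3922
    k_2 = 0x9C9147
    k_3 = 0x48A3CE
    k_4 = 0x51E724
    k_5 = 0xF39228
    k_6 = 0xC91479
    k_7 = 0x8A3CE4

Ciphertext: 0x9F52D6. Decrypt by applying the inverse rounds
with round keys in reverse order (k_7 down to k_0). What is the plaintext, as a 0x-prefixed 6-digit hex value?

0xF9F3DC

s_0 = ciphertext = 0x9F52D6
s_1 = InvRound(s_0, k_7) = 0xC5E9F5
s_2 = InvRound(s_1, k_6) = 0x28FC5E
s_3 = InvRound(s_2, k_5) = 0xA0428F
s_4 = InvRound(s_3, k_4) = 0x1F9A04
s_5 = InvRound(s_4, k_3) = 0xD9E1F9
s_6 = InvRound(s_5, k_2) = 0xCCBD9E
s_7 = InvRound(s_6, k_1) = 0x3DCCCB
s_8 = InvRound(s_7, k_0) = 0xF9F3DC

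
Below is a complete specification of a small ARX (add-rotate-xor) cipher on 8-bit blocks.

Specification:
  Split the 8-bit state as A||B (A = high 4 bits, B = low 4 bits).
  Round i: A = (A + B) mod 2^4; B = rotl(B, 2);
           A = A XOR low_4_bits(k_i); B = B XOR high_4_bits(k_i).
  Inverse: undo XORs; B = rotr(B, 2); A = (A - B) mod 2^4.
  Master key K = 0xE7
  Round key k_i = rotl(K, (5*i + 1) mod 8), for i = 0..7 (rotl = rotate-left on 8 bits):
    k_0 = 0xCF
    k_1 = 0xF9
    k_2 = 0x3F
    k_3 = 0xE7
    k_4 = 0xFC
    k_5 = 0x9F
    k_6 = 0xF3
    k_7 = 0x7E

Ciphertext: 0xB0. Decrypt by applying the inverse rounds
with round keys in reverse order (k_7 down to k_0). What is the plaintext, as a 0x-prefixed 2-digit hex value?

s_0 = ciphertext = 0xB0
s_1 = InvRound(s_0, k_7) = 0x8D
s_2 = InvRound(s_1, k_6) = 0x38
s_3 = InvRound(s_2, k_5) = 0x84
s_4 = InvRound(s_3, k_4) = 0x6E
s_5 = InvRound(s_4, k_3) = 0x10
s_6 = InvRound(s_5, k_2) = 0x2C
s_7 = InvRound(s_6, k_1) = 0xFC
s_8 = InvRound(s_7, k_0) = 0x00

0x00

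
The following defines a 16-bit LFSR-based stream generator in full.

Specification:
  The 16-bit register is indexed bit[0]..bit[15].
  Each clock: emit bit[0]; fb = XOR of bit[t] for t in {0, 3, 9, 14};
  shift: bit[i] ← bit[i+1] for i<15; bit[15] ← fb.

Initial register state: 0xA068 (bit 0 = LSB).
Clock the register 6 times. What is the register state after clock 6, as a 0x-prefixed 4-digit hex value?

0x6E81

reg_0 = 0xA068
clock 1: out=0, reg = 0xD034
clock 2: out=0, reg = 0xE81A
clock 3: out=0, reg = 0x740D
clock 4: out=1, reg = 0xBA06
clock 5: out=0, reg = 0xDD03
clock 6: out=1, reg = 0x6E81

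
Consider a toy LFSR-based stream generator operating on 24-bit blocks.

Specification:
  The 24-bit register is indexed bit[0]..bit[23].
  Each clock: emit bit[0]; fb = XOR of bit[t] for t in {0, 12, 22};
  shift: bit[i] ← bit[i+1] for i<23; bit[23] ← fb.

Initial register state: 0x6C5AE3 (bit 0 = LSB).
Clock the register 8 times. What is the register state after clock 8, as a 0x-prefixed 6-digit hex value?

0x0B6C5A

reg_0 = 0x6C5AE3
clock 1: out=1, reg = 0xB62D71
clock 2: out=1, reg = 0xDB16B8
clock 3: out=0, reg = 0x6D8B5C
clock 4: out=0, reg = 0xB6C5AE
clock 5: out=0, reg = 0x5B62D7
clock 6: out=1, reg = 0x2DB16B
clock 7: out=1, reg = 0x16D8B5
clock 8: out=1, reg = 0x0B6C5A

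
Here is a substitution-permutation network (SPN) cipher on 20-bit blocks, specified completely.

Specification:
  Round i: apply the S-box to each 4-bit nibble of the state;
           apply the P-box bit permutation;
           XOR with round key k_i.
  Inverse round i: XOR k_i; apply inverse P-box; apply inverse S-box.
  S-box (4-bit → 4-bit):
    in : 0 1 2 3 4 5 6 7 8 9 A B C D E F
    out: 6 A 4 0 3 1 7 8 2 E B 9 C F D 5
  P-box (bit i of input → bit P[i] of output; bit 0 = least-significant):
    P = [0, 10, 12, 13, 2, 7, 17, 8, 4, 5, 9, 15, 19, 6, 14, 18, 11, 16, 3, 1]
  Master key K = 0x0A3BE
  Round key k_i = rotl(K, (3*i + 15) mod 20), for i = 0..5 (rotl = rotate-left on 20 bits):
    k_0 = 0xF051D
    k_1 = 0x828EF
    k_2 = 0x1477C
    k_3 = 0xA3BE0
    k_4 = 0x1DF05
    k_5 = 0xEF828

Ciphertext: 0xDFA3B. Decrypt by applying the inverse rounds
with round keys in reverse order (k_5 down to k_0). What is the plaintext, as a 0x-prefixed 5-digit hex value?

0x83F58

s_0 = ciphertext = 0xDFA3B
s_1 = InvRound(s_0, k_5) = 0x13F25
s_2 = InvRound(s_1, k_4) = 0x32137
s_3 = InvRound(s_2, k_3) = 0xA4F4F
s_4 = InvRound(s_3, k_2) = 0xA5425
s_5 = InvRound(s_4, k_1) = 0xE0309
s_6 = InvRound(s_5, k_0) = 0x83F58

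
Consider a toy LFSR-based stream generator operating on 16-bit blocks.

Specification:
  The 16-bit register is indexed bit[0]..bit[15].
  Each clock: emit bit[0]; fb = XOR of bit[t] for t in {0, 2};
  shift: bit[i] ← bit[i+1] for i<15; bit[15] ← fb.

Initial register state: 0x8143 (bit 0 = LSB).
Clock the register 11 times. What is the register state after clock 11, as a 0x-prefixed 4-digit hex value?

reg_0 = 0x8143
clock 1: out=1, reg = 0xC0A1
clock 2: out=1, reg = 0xE050
clock 3: out=0, reg = 0x7028
clock 4: out=0, reg = 0x3814
clock 5: out=0, reg = 0x9C0A
clock 6: out=0, reg = 0x4E05
clock 7: out=1, reg = 0x2702
clock 8: out=0, reg = 0x1381
clock 9: out=1, reg = 0x89C0
clock 10: out=0, reg = 0x44E0
clock 11: out=0, reg = 0x2270

0x2270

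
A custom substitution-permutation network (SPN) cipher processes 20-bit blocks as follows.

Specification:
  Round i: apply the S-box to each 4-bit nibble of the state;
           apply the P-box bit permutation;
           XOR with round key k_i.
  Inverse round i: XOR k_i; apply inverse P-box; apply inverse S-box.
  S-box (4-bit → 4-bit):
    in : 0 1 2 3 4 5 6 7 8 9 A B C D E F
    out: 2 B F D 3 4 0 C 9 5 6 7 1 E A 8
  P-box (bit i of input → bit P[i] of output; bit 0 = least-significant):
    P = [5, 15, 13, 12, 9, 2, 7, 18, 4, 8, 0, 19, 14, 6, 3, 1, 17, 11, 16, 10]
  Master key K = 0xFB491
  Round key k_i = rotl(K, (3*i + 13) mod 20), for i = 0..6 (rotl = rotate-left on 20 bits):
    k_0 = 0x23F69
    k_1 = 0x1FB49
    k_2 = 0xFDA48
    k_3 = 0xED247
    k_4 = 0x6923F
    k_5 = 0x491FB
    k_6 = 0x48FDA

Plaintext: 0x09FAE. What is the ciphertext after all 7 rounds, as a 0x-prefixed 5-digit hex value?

0x90CB8

s_0 = plaintext = 0x09FAE
s_1 = Round(s_0, k_0) = 0xAE7E5
s_2 = Round(s_1, k_1) = 0xCD30E
s_3 = Round(s_2, k_2) = 0x54A17
s_4 = Round(s_3, k_3) = 0xBA102
s_5 = Round(s_4, k_4) = 0xD2B43
s_6 = Round(s_5, k_5) = 0x5EE84
s_7 = Round(s_6, k_6) = 0x90CB8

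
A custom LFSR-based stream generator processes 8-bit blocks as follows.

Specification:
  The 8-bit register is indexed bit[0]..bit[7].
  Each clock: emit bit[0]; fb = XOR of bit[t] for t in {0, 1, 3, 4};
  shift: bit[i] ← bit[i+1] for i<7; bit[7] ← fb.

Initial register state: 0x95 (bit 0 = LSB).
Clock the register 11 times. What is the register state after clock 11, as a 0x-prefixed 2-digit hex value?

reg_0 = 0x95
clock 1: out=1, reg = 0x4A
clock 2: out=0, reg = 0x25
clock 3: out=1, reg = 0x92
clock 4: out=0, reg = 0x49
clock 5: out=1, reg = 0x24
clock 6: out=0, reg = 0x12
clock 7: out=0, reg = 0x09
clock 8: out=1, reg = 0x04
clock 9: out=0, reg = 0x02
clock 10: out=0, reg = 0x81
clock 11: out=1, reg = 0xC0

0xC0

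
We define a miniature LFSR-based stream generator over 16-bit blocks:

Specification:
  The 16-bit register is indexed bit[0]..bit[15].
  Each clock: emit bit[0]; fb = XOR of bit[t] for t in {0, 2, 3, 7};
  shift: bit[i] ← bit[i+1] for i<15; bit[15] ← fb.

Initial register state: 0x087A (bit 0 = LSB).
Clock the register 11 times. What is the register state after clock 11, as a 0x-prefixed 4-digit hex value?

reg_0 = 0x087A
clock 1: out=0, reg = 0x843D
clock 2: out=1, reg = 0xC21E
clock 3: out=0, reg = 0x610F
clock 4: out=1, reg = 0xB087
clock 5: out=1, reg = 0xD843
clock 6: out=1, reg = 0xEC21
clock 7: out=1, reg = 0xF610
clock 8: out=0, reg = 0x7B08
clock 9: out=0, reg = 0xBD84
clock 10: out=0, reg = 0x5EC2
clock 11: out=0, reg = 0xAF61

0xAF61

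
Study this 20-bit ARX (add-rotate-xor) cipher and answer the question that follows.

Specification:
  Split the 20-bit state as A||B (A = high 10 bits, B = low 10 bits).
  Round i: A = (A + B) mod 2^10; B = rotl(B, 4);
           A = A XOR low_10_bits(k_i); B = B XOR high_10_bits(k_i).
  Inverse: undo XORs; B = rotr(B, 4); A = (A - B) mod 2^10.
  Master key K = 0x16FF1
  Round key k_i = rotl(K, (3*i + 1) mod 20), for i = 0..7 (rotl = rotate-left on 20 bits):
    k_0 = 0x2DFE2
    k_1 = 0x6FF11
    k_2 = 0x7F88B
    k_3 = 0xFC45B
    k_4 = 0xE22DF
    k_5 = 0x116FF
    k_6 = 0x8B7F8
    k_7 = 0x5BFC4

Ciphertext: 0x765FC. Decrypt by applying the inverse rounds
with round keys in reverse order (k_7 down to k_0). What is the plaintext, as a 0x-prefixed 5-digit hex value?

0x15B08

s_0 = ciphertext = 0x765FC
s_1 = InvRound(s_0, k_7) = 0x550C9
s_2 = InvRound(s_1, k_6) = 0x5F92E
s_3 = InvRound(s_2, k_5) = 0x2AED6
s_4 = InvRound(s_3, k_4) = 0xB7F95
s_5 = InvRound(s_4, k_3) = 0x5F906
s_6 = InvRound(s_5, k_2) = 0xF9A0F
s_7 = InvRound(s_6, k_1) = 0x2F03B
s_8 = InvRound(s_7, k_0) = 0x15B08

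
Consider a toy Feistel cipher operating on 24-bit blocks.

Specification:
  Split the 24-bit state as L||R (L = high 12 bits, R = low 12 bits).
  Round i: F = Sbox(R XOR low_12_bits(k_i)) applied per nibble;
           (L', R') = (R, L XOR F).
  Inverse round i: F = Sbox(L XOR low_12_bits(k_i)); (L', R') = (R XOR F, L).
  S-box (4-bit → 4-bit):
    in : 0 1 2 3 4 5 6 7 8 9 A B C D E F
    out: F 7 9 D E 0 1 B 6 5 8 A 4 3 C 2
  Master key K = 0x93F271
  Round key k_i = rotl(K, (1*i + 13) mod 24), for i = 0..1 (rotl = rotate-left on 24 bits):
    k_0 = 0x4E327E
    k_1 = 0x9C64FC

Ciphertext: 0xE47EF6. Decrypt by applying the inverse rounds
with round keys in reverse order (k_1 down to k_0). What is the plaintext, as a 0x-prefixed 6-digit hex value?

s_0 = ciphertext = 0xE47EF6
s_1 = InvRound(s_0, k_1) = 0x65CE47
s_2 = InvRound(s_1, k_0) = 0x0DE65C

0x0DE65C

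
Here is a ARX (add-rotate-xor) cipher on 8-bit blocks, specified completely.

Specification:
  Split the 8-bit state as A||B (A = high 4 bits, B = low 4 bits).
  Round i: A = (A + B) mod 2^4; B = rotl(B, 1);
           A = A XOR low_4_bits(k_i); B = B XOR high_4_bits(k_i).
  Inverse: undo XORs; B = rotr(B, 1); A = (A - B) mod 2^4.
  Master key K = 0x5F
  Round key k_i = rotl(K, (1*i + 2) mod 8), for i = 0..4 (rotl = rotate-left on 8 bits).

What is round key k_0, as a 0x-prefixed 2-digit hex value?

K = 0x5F
k_0 = rotl(K, (1*0+2) mod 8) = rotl(K, 2) = 0x7D

0x7D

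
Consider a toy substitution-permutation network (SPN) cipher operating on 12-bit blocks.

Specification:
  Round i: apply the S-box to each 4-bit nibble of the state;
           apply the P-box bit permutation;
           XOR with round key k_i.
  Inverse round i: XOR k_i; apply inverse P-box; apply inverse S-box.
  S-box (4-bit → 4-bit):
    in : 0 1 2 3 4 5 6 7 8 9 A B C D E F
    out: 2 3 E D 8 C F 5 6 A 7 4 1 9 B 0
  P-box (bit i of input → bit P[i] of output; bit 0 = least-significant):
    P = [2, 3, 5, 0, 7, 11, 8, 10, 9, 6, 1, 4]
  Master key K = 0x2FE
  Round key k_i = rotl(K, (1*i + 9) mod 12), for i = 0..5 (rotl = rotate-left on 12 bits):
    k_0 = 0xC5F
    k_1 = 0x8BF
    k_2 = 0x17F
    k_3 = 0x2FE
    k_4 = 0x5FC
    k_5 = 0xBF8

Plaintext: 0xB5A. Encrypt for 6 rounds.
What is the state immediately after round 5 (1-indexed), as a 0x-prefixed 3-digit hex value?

0x105

s_0 = plaintext = 0xB5A
s_1 = Round(s_0, k_0) = 0x971
s_2 = Round(s_1, k_1) = 0x963
s_3 = Round(s_2, k_2) = 0xC8A
s_4 = Round(s_3, k_3) = 0x9D2
s_5 = Round(s_4, k_4) = 0x105
s_6 = Round(s_5, k_5) = 0x199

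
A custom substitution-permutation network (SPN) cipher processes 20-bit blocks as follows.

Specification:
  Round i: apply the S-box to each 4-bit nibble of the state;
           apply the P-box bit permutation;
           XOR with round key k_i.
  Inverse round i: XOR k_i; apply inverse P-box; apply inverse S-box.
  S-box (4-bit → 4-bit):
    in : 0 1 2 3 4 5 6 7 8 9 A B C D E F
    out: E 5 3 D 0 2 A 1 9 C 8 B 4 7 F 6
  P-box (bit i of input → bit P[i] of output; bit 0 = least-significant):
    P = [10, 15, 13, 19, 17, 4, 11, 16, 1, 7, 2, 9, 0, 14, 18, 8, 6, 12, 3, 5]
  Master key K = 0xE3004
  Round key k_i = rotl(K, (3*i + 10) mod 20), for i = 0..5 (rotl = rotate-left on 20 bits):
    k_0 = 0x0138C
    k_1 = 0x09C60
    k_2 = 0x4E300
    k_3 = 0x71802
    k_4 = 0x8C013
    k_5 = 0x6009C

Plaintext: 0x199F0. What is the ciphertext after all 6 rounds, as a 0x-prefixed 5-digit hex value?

0x0BD4C

s_0 = plaintext = 0x199F0
s_1 = Round(s_0, k_0) = 0xCB8D0
s_2 = Round(s_1, k_1) = 0xA777B
s_3 = Round(s_2, k_2) = 0xE6723
s_4 = Round(s_3, k_3) = 0xD6D78
s_5 = Round(s_4, k_4) = 0x295DD
s_6 = Round(s_5, k_5) = 0x0BD4C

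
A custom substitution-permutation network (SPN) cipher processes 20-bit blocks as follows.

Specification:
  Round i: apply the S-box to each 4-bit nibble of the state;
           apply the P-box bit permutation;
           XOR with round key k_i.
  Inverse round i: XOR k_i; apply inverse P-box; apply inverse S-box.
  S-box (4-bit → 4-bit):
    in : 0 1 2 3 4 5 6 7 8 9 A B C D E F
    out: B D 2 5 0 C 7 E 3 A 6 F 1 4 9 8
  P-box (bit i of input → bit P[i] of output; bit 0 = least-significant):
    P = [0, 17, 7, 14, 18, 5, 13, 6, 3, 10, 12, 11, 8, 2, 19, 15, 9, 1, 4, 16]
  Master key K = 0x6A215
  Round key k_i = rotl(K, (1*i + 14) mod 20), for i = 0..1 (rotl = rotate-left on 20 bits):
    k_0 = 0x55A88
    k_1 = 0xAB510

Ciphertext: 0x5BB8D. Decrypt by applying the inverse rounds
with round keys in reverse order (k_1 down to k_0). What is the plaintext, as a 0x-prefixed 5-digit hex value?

0x8911F

s_0 = ciphertext = 0x5BB8D
s_1 = InvRound(s_0, k_1) = 0x1A0C6
s_2 = InvRound(s_1, k_0) = 0x8911F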